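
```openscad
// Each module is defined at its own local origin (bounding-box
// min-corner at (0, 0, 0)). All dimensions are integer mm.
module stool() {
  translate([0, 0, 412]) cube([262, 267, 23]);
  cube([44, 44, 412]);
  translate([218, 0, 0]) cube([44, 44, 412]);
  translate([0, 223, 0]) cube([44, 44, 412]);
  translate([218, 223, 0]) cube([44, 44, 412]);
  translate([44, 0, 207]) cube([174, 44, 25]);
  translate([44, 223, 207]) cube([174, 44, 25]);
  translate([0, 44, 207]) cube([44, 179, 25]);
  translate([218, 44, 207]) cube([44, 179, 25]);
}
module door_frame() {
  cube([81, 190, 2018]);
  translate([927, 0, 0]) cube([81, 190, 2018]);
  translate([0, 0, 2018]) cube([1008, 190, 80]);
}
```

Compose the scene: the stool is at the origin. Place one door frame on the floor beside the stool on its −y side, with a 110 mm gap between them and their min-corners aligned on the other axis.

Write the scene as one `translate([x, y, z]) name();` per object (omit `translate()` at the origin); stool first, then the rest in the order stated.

stool();
translate([0, -300, 0]) door_frame();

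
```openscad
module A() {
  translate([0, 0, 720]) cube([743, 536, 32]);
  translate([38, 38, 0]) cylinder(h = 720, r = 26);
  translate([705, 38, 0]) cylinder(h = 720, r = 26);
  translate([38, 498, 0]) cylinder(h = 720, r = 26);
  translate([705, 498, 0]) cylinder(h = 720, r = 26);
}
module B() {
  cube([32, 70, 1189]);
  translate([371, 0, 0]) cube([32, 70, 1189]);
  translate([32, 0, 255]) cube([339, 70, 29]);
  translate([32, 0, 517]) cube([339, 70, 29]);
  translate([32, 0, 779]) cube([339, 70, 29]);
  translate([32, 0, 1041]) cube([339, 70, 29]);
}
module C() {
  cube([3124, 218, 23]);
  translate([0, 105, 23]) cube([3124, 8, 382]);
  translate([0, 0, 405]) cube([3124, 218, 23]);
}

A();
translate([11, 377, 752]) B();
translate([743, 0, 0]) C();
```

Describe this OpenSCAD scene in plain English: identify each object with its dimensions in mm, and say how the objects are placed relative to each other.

A is a table with a 743×536 mm rectangular top, 32 mm thick, top surface at z = 752 mm, supported by four round legs of 52 mm diameter, each leg's bounding box inset 12 mm from the nearest pair of top edges, running from the floor.

B is a wooden ladder with two side rails of 32×70 mm section and 1189 mm height, set 403 mm apart overall. Between them run 4 rectangular rungs (70 mm deep, 29 mm thick), front faces flush with the rails' −y face. The bottom of the first rung is 255 mm above the floor and each subsequent rung is 262 mm higher than the one below.

C is an I-beam lying along x, 3124 mm long. Overall section height 428 mm. Two flanges 218 mm wide (y) and 23 mm thick, one on the floor and one at the top; a web 8 mm thick runs between them, centred on the flange width.

The ladder is on top of the table. The I-beam is against the table's +x side, with their −y faces flush.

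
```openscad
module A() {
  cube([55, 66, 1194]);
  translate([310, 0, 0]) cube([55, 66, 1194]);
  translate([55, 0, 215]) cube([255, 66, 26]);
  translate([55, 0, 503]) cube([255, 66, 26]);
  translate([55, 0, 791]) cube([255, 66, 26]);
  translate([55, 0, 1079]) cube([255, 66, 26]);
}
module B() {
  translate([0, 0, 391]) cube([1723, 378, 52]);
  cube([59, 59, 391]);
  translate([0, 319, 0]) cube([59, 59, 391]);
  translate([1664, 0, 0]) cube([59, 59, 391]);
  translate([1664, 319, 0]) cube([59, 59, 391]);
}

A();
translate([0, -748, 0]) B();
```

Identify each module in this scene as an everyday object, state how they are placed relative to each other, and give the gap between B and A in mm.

A is a ladder. B is a bench. The bench is on the floor beside the ladder on its −y side. The gap between the bench and the ladder is 370 mm.

The bench's nearest face is 370 mm from the ladder's −y face.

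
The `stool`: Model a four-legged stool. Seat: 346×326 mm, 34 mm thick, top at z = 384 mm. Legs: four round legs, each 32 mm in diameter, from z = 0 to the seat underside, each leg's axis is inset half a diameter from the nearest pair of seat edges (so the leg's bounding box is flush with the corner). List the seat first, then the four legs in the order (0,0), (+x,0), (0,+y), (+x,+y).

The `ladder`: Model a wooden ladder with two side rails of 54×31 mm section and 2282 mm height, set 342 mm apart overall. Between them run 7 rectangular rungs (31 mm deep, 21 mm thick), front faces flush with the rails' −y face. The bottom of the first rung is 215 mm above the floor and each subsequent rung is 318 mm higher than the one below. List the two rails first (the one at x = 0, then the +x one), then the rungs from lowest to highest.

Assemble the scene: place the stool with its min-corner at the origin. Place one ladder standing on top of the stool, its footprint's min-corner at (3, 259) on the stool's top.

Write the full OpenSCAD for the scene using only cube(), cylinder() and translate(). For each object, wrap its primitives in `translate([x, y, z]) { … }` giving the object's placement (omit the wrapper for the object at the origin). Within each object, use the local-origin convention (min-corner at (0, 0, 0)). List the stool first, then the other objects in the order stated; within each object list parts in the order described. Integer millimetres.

translate([0, 0, 350]) cube([346, 326, 34]);
translate([16, 16, 0]) cylinder(h = 350, r = 16);
translate([330, 16, 0]) cylinder(h = 350, r = 16);
translate([16, 310, 0]) cylinder(h = 350, r = 16);
translate([330, 310, 0]) cylinder(h = 350, r = 16);
translate([3, 259, 384]) {
  cube([54, 31, 2282]);
  translate([288, 0, 0]) cube([54, 31, 2282]);
  translate([54, 0, 215]) cube([234, 31, 21]);
  translate([54, 0, 533]) cube([234, 31, 21]);
  translate([54, 0, 851]) cube([234, 31, 21]);
  translate([54, 0, 1169]) cube([234, 31, 21]);
  translate([54, 0, 1487]) cube([234, 31, 21]);
  translate([54, 0, 1805]) cube([234, 31, 21]);
  translate([54, 0, 2123]) cube([234, 31, 21]);
}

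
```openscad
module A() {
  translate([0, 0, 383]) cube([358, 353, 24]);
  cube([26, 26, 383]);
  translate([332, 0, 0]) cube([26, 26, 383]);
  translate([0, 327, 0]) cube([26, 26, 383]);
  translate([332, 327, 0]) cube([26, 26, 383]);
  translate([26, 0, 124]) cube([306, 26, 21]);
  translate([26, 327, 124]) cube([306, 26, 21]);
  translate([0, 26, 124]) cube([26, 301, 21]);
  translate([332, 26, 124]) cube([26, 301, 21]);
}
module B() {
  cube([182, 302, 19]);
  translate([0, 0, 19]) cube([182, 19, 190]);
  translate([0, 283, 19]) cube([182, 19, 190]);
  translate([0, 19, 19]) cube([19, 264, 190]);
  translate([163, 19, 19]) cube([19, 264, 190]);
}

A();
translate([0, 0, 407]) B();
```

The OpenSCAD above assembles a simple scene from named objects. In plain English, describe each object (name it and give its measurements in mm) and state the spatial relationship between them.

A is a simple wooden stool: a rectangular seat 358 mm (x) by 353 mm (y), 24 mm thick, top face at z = 407 mm, on four square legs, each 26×26 mm in cross-section. The legs rest on z = 0, each flush with a corner of the seat. Four stretchers, 26 mm wide and 21 mm tall, connect adjacent legs with their undersides at z = 124 mm, each running between the inner faces of the legs it joins and aligned with the legs' outer faces on the other axis.

B is an open-topped rectangular box: outside dimensions 182×302×209 mm, with a uniform wall and base thickness of 19 mm. The base is a full 182×302 slab on the floor; four walls sit on top of the base. The front and back walls (the −y and +y sides) span the full width; the two side walls fit between them.

The open box is on top of the stool.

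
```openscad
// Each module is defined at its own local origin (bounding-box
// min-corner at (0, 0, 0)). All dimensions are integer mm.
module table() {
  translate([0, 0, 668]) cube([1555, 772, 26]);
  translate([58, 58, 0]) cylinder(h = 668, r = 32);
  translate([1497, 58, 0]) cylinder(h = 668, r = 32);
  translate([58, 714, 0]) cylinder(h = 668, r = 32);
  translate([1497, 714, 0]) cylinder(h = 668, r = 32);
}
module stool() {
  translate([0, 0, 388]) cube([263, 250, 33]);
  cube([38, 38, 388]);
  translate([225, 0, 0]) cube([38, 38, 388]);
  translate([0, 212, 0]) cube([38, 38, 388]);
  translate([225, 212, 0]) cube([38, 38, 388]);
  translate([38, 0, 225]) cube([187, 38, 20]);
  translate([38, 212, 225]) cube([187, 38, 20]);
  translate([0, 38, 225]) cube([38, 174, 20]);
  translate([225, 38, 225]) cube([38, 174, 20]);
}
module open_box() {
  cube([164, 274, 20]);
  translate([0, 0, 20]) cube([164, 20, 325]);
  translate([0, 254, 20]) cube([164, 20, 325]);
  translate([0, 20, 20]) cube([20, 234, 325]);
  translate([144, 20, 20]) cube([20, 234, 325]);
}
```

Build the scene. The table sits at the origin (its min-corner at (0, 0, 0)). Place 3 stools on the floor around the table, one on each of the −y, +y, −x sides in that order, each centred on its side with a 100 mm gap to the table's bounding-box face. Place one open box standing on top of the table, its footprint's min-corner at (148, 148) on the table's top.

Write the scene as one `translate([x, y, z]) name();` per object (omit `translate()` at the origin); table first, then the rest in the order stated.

table();
translate([646, -350, 0]) stool();
translate([646, 872, 0]) stool();
translate([-363, 261, 0]) stool();
translate([148, 148, 694]) open_box();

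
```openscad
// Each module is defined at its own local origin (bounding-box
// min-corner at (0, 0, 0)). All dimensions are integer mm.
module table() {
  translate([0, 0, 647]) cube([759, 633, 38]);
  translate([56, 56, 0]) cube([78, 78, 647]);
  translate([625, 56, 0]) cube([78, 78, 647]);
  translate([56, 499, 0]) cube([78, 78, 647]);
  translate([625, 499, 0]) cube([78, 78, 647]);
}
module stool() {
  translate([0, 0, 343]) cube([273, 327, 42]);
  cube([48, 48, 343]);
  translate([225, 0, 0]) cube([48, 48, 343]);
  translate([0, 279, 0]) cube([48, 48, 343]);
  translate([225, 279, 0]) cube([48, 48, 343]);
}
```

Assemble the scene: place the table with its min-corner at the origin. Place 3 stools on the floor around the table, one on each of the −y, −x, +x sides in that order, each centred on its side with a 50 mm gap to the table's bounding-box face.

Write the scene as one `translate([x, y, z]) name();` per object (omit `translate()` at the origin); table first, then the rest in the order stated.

table();
translate([243, -377, 0]) stool();
translate([-323, 153, 0]) stool();
translate([809, 153, 0]) stool();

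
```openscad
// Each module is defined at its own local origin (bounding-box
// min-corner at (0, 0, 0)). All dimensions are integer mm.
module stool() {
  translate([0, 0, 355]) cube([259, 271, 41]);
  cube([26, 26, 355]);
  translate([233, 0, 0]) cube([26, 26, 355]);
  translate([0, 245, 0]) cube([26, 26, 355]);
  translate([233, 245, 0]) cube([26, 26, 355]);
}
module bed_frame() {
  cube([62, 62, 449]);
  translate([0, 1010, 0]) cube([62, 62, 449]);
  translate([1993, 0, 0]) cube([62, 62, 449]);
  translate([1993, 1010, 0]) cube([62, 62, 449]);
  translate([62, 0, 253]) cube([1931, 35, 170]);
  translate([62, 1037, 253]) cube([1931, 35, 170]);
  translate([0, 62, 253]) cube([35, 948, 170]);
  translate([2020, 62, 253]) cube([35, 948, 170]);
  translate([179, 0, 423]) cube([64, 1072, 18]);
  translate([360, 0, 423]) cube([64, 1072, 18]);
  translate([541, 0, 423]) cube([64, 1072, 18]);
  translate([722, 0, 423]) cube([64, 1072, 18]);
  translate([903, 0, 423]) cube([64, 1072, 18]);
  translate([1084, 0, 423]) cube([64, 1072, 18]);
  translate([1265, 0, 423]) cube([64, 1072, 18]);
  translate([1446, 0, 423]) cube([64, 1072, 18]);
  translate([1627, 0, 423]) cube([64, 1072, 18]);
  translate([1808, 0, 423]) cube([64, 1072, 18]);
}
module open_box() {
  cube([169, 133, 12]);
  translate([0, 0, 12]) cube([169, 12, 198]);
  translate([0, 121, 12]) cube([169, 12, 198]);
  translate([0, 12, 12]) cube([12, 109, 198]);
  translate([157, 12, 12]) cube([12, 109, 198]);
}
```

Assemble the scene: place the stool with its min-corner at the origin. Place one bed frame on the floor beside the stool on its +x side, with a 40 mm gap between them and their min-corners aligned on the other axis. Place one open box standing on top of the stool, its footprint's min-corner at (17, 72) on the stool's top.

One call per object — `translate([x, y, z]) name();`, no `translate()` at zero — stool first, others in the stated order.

stool();
translate([299, 0, 0]) bed_frame();
translate([17, 72, 396]) open_box();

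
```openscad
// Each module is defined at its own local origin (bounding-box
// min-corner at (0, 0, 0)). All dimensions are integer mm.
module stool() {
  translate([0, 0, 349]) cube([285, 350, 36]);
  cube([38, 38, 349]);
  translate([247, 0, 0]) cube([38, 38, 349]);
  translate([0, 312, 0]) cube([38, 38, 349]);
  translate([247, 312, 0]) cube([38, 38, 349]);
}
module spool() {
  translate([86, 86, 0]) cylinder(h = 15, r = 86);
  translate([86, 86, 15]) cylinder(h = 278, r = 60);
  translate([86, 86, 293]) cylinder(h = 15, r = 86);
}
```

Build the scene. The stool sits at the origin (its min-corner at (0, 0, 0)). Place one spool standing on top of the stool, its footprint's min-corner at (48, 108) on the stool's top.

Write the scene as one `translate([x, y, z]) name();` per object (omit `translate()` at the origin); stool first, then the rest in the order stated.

stool();
translate([48, 108, 385]) spool();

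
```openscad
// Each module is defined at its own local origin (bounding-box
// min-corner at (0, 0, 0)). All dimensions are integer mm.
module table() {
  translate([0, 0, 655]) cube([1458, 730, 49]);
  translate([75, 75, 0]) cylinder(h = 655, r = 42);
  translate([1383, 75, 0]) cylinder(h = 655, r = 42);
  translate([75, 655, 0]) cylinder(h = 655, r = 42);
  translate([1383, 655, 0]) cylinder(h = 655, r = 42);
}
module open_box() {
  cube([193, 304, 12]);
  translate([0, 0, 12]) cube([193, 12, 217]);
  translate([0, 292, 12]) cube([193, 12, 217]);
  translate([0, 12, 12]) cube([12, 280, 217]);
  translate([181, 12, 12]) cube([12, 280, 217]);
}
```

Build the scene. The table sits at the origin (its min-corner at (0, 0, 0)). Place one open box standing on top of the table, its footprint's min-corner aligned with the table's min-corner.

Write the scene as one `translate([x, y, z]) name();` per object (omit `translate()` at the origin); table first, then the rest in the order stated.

table();
translate([0, 0, 704]) open_box();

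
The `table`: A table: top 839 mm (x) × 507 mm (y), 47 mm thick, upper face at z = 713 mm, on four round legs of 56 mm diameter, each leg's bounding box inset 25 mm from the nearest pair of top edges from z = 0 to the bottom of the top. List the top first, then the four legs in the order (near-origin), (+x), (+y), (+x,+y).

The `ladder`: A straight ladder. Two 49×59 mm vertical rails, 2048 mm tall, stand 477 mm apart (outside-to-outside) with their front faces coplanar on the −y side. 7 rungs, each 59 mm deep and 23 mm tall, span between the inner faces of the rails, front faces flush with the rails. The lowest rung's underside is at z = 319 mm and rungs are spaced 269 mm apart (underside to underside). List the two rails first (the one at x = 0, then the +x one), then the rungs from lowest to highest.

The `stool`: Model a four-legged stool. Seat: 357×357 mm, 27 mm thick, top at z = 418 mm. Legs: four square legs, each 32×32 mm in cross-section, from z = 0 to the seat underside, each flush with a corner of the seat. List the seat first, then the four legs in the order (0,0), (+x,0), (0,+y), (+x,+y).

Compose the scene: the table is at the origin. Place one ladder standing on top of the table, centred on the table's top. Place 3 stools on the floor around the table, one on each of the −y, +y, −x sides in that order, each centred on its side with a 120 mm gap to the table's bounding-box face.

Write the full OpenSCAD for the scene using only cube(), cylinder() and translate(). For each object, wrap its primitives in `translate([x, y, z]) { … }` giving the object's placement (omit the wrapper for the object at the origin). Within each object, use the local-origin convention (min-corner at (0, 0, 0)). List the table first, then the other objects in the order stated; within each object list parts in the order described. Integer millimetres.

translate([0, 0, 666]) cube([839, 507, 47]);
translate([53, 53, 0]) cylinder(h = 666, r = 28);
translate([786, 53, 0]) cylinder(h = 666, r = 28);
translate([53, 454, 0]) cylinder(h = 666, r = 28);
translate([786, 454, 0]) cylinder(h = 666, r = 28);
translate([181, 224, 713]) {
  cube([49, 59, 2048]);
  translate([428, 0, 0]) cube([49, 59, 2048]);
  translate([49, 0, 319]) cube([379, 59, 23]);
  translate([49, 0, 588]) cube([379, 59, 23]);
  translate([49, 0, 857]) cube([379, 59, 23]);
  translate([49, 0, 1126]) cube([379, 59, 23]);
  translate([49, 0, 1395]) cube([379, 59, 23]);
  translate([49, 0, 1664]) cube([379, 59, 23]);
  translate([49, 0, 1933]) cube([379, 59, 23]);
}
translate([241, -477, 0]) {
  translate([0, 0, 391]) cube([357, 357, 27]);
  cube([32, 32, 391]);
  translate([325, 0, 0]) cube([32, 32, 391]);
  translate([0, 325, 0]) cube([32, 32, 391]);
  translate([325, 325, 0]) cube([32, 32, 391]);
}
translate([241, 627, 0]) {
  translate([0, 0, 391]) cube([357, 357, 27]);
  cube([32, 32, 391]);
  translate([325, 0, 0]) cube([32, 32, 391]);
  translate([0, 325, 0]) cube([32, 32, 391]);
  translate([325, 325, 0]) cube([32, 32, 391]);
}
translate([-477, 75, 0]) {
  translate([0, 0, 391]) cube([357, 357, 27]);
  cube([32, 32, 391]);
  translate([325, 0, 0]) cube([32, 32, 391]);
  translate([0, 325, 0]) cube([32, 32, 391]);
  translate([325, 325, 0]) cube([32, 32, 391]);
}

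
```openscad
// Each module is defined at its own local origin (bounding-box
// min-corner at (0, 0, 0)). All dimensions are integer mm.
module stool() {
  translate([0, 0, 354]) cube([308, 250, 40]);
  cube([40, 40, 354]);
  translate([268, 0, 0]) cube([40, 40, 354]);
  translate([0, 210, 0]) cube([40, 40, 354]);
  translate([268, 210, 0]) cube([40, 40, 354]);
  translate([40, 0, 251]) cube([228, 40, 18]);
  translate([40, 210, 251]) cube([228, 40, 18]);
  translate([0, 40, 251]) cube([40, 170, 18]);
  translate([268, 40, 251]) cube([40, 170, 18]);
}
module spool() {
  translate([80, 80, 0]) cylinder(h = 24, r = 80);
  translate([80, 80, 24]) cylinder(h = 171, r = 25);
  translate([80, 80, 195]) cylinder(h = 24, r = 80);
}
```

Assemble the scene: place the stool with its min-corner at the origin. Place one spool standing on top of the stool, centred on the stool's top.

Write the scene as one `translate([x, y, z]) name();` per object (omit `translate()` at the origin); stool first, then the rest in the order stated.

stool();
translate([74, 45, 394]) spool();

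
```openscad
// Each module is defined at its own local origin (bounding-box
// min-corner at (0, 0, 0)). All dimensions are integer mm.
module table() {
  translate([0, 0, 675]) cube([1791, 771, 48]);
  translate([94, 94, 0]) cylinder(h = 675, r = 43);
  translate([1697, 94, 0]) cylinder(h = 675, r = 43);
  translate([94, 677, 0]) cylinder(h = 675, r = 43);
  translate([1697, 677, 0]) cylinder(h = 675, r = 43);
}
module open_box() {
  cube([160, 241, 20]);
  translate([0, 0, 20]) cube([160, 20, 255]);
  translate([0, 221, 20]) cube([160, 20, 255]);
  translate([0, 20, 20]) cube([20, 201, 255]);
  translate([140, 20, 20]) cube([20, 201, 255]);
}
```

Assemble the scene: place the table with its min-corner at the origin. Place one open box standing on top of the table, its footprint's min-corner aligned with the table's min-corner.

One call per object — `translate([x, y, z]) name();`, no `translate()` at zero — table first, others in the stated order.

table();
translate([0, 0, 723]) open_box();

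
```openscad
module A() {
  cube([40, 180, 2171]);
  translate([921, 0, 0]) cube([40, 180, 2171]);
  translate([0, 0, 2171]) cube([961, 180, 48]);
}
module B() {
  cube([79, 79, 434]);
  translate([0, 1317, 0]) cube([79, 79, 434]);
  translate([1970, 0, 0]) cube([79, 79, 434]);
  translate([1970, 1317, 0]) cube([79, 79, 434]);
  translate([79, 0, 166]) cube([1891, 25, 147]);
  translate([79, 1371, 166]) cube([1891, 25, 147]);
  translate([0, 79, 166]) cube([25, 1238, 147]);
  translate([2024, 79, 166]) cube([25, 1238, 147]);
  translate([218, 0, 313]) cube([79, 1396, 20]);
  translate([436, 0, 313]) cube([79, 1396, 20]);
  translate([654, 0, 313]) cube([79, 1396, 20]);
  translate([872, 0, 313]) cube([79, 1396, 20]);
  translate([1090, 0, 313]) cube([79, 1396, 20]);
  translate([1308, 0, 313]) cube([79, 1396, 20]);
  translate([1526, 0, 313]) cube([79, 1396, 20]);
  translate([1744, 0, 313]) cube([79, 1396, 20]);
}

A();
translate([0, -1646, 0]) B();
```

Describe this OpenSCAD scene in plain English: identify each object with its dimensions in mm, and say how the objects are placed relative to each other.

A is a door frame. The clear opening is 881 mm wide and 2171 mm high. Two 40 mm wide jambs, 180 mm deep, stand either side of the opening from the floor to the top of the opening. A 48 mm thick head sits across the top of both jambs, spanning the full outside width of the frame.

B is a bed frame 2049 mm long (x) by 1396 mm wide (y). Four 79×79 mm corner posts, 434 mm tall, at the corners of the footprint. Four rails of 25 mm thickness and 147 mm height run between adjacent posts with their undersides at z = 166 mm, their outer faces flush with the outside of the frame (the two x-running rails run between the posts' inner faces; the two y-running rails run between the posts' inner faces). 8 slats, each 79 mm wide (x) and 20 mm thick, lie across the top of the two x-running rails, running the full 1396 mm width of the frame in y; the slats are evenly spaced along x between the inner faces of the end posts with equal gaps (rounded down to the nearest mm) at the −x end and between each pair — any rounding remainder accumulates at the +x end.

The bed frame is on the floor beside the door frame on its −y side.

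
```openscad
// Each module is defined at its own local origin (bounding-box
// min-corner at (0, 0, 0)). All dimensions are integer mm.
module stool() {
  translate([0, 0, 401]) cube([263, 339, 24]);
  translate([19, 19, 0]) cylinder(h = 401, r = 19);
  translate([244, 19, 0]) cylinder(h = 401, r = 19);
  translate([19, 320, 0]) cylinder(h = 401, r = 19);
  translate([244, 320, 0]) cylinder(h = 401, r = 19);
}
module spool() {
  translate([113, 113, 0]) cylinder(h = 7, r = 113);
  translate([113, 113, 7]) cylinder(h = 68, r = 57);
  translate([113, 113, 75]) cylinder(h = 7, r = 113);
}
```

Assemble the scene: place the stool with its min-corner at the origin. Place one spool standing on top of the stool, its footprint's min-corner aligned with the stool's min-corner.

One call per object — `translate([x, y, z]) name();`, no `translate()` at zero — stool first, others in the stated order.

stool();
translate([0, 0, 425]) spool();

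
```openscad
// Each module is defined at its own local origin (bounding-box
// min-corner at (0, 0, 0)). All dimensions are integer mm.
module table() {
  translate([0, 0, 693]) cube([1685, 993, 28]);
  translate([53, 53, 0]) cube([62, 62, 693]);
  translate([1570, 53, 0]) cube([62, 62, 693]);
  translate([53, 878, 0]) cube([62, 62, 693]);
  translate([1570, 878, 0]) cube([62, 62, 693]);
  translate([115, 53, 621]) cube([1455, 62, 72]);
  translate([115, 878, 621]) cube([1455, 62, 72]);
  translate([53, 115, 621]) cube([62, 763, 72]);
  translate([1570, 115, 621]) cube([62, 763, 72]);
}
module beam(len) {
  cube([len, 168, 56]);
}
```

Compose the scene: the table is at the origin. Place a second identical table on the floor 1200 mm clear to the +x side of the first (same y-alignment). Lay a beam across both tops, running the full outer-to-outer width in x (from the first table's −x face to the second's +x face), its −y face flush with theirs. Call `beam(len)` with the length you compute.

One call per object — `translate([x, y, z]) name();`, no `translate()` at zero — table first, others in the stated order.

table();
translate([2885, 0, 0]) table();
translate([0, 0, 721]) beam(4570);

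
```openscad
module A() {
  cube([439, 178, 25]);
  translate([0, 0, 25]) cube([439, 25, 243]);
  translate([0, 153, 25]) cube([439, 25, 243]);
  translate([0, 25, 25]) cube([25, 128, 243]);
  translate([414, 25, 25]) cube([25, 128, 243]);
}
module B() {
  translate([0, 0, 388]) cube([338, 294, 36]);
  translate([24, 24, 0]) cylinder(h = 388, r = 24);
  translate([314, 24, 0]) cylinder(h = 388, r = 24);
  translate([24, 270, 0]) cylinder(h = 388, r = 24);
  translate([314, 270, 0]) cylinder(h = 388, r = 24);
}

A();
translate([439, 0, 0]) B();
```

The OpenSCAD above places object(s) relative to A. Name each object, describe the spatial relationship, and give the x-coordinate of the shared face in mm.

A is an open box. B is a stool. The stool is against the open box's +x side, with their −y faces flush. The x-coordinate of the shared face is 439 mm.

The open box's +x face and the stool's −x face are both at x = 439 mm.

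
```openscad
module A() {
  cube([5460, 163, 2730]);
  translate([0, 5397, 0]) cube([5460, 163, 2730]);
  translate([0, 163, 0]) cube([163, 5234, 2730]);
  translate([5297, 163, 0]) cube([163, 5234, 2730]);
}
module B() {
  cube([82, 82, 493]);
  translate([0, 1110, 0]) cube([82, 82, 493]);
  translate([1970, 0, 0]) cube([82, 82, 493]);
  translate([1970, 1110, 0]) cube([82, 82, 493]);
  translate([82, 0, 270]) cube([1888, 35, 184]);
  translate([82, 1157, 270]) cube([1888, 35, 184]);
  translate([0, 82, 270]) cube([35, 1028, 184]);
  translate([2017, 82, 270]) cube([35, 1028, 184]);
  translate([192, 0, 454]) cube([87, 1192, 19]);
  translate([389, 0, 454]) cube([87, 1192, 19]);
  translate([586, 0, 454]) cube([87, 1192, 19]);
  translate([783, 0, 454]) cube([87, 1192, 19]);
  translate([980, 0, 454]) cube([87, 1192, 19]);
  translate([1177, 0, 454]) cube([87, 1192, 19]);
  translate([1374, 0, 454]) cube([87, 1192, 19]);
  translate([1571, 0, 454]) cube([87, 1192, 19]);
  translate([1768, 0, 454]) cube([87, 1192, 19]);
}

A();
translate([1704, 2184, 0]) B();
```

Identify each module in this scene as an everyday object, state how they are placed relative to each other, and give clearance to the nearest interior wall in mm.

Clearances: x = 1541, y = 2021; minimum 1541 mm.

A is a house frame. B is a bed frame. The bed frame sits inside the house frame, centred. The clearance to the nearest interior wall is 1541 mm.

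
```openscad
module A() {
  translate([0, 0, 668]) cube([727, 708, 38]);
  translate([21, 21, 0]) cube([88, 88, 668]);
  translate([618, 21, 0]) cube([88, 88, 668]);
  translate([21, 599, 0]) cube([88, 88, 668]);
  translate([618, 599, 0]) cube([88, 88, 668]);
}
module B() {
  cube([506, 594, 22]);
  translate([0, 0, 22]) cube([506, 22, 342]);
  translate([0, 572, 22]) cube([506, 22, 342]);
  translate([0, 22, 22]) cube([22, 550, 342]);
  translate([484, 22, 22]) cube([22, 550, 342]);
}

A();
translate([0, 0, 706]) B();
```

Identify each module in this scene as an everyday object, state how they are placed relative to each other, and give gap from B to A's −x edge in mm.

The open box's min-x is at 0; the table's min-x is 0; gap = 0 mm.

A is a table. B is an open box. The open box is on top of the table. The gap from the open box to the table's −x edge is 0 mm.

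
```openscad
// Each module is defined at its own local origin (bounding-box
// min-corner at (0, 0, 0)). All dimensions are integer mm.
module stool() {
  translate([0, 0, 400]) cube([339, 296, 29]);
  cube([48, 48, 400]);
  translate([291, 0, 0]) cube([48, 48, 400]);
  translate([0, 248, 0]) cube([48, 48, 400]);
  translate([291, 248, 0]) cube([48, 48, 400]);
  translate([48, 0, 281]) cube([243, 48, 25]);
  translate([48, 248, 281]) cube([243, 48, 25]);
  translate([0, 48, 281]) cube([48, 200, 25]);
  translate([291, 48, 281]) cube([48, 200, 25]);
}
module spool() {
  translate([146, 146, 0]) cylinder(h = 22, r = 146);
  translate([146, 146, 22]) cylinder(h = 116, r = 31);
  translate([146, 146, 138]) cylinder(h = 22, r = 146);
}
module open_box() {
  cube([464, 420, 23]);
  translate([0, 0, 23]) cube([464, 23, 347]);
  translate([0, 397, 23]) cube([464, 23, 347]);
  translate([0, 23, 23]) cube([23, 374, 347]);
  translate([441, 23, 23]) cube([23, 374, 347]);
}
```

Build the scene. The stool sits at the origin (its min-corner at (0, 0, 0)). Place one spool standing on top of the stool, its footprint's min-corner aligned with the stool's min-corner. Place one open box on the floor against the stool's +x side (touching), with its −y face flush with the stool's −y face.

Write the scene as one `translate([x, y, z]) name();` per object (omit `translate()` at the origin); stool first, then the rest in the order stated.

stool();
translate([0, 0, 429]) spool();
translate([339, 0, 0]) open_box();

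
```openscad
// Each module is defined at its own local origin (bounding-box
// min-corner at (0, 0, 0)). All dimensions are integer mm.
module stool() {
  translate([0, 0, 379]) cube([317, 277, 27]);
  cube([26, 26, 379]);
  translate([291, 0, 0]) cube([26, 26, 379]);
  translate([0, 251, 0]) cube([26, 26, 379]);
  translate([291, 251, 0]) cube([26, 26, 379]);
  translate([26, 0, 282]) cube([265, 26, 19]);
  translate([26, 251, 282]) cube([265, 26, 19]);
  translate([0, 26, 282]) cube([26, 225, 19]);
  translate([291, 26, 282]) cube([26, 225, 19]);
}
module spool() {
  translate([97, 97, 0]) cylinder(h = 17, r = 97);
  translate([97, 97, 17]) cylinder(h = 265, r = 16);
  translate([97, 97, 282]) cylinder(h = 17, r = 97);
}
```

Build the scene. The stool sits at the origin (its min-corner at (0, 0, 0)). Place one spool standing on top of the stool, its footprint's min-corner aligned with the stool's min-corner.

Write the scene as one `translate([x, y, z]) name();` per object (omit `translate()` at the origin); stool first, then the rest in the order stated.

stool();
translate([0, 0, 406]) spool();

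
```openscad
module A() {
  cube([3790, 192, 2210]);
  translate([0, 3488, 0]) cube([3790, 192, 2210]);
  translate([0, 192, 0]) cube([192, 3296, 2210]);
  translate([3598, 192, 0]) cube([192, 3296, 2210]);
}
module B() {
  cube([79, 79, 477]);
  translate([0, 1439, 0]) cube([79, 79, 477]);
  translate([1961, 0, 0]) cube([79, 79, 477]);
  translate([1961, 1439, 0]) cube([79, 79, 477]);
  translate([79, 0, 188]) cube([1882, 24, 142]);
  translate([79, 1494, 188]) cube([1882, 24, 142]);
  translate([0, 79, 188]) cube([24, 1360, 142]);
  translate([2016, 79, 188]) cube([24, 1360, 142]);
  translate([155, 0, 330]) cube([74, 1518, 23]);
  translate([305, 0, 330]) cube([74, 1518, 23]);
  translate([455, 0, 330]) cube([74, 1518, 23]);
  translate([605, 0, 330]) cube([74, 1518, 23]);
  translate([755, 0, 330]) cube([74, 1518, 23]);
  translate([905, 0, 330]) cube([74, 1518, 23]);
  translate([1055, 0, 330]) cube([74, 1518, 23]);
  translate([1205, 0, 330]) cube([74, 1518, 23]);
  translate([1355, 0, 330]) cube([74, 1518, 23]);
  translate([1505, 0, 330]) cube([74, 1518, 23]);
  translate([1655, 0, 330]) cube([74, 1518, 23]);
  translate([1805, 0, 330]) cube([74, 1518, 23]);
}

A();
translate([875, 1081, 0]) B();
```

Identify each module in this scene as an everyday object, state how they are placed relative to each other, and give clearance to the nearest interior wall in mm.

A is a house frame. B is a bed frame. The bed frame sits inside the house frame, centred. The clearance to the nearest interior wall is 683 mm.

Clearances: x = 683, y = 889; minimum 683 mm.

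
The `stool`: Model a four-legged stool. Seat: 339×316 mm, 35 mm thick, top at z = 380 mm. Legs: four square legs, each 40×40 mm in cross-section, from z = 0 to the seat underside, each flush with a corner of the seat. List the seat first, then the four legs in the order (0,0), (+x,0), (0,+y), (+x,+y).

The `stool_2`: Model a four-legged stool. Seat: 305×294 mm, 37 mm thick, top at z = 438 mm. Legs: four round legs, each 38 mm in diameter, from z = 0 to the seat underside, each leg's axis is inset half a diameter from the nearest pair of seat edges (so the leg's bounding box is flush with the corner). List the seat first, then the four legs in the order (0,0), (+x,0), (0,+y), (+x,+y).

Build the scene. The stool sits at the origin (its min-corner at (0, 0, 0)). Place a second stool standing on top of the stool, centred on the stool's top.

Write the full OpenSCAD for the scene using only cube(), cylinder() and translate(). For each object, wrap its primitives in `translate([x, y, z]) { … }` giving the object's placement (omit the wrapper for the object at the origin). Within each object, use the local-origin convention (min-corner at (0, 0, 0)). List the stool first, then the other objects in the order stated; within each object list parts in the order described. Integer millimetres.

translate([0, 0, 345]) cube([339, 316, 35]);
cube([40, 40, 345]);
translate([299, 0, 0]) cube([40, 40, 345]);
translate([0, 276, 0]) cube([40, 40, 345]);
translate([299, 276, 0]) cube([40, 40, 345]);
translate([17, 11, 380]) {
  translate([0, 0, 401]) cube([305, 294, 37]);
  translate([19, 19, 0]) cylinder(h = 401, r = 19);
  translate([286, 19, 0]) cylinder(h = 401, r = 19);
  translate([19, 275, 0]) cylinder(h = 401, r = 19);
  translate([286, 275, 0]) cylinder(h = 401, r = 19);
}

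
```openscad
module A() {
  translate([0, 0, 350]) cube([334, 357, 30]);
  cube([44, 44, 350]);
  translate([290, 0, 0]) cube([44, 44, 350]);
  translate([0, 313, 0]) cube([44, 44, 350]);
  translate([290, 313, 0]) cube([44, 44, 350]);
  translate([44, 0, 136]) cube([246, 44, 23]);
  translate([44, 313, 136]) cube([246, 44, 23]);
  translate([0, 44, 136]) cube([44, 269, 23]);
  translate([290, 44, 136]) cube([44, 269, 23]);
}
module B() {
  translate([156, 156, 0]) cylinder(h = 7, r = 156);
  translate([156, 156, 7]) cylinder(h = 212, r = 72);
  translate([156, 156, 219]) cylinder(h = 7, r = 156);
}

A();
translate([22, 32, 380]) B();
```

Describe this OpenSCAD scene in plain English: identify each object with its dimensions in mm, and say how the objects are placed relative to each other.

A is a simple wooden stool: a rectangular seat 334 mm (x) by 357 mm (y), 30 mm thick, top face at z = 380 mm, on four square legs, each 44×44 mm in cross-section. The legs rest on z = 0, each flush with a corner of the seat. Four stretchers, 44 mm wide and 23 mm tall, connect adjacent legs with their undersides at z = 136 mm, each running between the inner faces of the legs it joins and aligned with the legs' outer faces on the other axis.

B is a spool: two coaxial disc flanges of radius 156 mm and thickness 7 mm, joined by a core cylinder of radius 72 mm and height 212 mm. The lower flange rests on z = 0 and the three cylinders share a vertical axis.

The spool is on top of the stool.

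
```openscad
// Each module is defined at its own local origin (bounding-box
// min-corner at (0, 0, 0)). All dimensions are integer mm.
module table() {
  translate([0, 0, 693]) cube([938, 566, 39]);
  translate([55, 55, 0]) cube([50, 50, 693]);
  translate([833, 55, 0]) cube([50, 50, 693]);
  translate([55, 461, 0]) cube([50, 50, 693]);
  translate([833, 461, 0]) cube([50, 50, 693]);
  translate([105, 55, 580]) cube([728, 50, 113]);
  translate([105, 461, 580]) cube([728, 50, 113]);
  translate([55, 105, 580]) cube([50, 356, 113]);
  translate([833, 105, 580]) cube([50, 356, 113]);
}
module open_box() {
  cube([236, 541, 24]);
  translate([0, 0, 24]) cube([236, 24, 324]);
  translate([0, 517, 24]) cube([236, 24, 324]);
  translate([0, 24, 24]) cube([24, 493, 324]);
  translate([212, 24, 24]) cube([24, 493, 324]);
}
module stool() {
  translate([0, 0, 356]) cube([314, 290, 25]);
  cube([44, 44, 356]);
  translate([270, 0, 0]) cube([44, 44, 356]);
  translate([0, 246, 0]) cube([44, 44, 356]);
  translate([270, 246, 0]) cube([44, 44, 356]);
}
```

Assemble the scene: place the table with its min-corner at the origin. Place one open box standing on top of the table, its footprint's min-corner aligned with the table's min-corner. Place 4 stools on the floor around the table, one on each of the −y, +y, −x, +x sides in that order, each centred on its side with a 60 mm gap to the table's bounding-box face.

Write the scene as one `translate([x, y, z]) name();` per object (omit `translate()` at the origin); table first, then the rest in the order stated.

table();
translate([0, 0, 732]) open_box();
translate([312, -350, 0]) stool();
translate([312, 626, 0]) stool();
translate([-374, 138, 0]) stool();
translate([998, 138, 0]) stool();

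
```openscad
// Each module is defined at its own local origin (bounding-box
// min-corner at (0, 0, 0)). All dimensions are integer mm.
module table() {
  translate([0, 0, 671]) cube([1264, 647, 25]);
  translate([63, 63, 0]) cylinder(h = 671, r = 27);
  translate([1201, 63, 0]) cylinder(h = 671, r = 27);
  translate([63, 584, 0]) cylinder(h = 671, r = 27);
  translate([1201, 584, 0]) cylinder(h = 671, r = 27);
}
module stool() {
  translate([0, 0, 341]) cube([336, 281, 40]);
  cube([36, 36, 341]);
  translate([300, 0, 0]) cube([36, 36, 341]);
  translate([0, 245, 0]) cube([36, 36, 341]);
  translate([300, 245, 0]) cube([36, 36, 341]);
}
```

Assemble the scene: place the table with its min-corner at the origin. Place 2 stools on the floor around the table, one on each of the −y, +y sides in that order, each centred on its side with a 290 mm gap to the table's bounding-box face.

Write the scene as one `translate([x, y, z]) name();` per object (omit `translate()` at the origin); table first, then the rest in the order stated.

table();
translate([464, -571, 0]) stool();
translate([464, 937, 0]) stool();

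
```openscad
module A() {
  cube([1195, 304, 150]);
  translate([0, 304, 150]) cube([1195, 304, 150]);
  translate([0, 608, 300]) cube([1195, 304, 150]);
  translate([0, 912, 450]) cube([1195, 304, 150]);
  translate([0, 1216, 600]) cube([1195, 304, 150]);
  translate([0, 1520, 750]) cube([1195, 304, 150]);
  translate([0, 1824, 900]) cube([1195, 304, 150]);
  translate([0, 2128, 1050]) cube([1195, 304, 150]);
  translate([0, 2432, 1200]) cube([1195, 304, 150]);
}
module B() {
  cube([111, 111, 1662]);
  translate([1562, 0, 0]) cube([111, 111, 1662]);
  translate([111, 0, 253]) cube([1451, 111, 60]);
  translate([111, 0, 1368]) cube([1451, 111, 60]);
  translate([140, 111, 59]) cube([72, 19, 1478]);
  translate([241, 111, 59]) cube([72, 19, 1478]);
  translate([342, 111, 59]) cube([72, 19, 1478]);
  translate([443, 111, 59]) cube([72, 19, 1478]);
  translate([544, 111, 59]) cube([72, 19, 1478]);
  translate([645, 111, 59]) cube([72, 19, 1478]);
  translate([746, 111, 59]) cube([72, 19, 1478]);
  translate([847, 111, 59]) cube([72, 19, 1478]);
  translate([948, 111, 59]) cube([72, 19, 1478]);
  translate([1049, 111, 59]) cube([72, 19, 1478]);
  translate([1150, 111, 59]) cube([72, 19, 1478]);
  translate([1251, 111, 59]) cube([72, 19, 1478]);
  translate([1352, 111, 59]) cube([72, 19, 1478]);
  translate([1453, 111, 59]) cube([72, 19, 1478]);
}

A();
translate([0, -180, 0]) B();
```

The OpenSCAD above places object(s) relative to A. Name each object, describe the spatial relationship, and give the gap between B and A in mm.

The fence section's nearest face is 50 mm from the staircase's −y face.

A is a staircase. B is a fence section. The fence section is on the floor beside the staircase on its −y side. The gap between the fence section and the staircase is 50 mm.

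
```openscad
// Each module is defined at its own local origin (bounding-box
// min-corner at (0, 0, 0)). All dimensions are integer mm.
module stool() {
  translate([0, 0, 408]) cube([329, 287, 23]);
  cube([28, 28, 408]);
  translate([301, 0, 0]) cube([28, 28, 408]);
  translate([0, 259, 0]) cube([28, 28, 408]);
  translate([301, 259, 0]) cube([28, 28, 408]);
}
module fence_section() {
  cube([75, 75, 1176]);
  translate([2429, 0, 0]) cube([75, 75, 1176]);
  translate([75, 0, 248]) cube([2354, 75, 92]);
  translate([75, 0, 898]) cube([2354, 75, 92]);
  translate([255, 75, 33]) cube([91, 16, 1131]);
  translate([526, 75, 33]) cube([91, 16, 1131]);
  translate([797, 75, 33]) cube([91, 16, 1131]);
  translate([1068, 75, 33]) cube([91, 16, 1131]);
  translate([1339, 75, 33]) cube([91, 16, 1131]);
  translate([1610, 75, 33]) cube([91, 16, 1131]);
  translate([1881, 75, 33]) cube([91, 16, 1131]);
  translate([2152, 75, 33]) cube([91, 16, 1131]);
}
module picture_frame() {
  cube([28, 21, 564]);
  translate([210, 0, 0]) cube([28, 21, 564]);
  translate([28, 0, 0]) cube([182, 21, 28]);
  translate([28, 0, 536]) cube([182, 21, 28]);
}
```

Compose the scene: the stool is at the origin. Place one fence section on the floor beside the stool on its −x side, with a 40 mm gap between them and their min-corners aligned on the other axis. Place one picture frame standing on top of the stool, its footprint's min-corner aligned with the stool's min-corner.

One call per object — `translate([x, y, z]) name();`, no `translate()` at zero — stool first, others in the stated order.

stool();
translate([-2544, 0, 0]) fence_section();
translate([0, 0, 431]) picture_frame();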